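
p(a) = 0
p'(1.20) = 0.00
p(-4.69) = 0.00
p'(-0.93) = 0.00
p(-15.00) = 0.00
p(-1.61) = 0.00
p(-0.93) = 0.00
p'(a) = 0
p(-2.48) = 0.00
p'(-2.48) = 0.00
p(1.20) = 0.00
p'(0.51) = 0.00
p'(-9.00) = 0.00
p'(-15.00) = 0.00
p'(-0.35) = 0.00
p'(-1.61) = 0.00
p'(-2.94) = 0.00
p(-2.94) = 0.00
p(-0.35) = 0.00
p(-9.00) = 0.00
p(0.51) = 0.00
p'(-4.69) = 0.00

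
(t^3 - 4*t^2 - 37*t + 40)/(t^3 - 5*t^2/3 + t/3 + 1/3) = 3*(t^2 - 3*t - 40)/(3*t^2 - 2*t - 1)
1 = 1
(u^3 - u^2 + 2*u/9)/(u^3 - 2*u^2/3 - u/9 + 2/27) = 3*u/(3*u + 1)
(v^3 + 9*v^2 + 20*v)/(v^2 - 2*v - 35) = v*(v + 4)/(v - 7)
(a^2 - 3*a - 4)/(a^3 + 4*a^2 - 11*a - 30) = (a^2 - 3*a - 4)/(a^3 + 4*a^2 - 11*a - 30)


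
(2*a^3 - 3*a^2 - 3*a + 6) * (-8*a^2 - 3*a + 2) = -16*a^5 + 18*a^4 + 37*a^3 - 45*a^2 - 24*a + 12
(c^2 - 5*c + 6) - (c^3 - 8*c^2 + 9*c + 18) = -c^3 + 9*c^2 - 14*c - 12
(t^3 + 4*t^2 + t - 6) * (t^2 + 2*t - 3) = t^5 + 6*t^4 + 6*t^3 - 16*t^2 - 15*t + 18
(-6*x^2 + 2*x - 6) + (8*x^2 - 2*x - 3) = 2*x^2 - 9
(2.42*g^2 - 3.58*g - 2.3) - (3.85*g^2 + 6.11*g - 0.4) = -1.43*g^2 - 9.69*g - 1.9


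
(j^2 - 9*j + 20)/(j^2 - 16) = (j - 5)/(j + 4)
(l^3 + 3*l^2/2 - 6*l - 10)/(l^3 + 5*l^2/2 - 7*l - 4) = (2*l^3 + 3*l^2 - 12*l - 20)/(2*l^3 + 5*l^2 - 14*l - 8)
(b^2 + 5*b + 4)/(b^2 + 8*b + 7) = (b + 4)/(b + 7)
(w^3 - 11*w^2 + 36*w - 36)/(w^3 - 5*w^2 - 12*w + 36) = (w - 3)/(w + 3)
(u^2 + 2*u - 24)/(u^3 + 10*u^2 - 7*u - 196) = (u + 6)/(u^2 + 14*u + 49)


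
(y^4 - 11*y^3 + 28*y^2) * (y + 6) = y^5 - 5*y^4 - 38*y^3 + 168*y^2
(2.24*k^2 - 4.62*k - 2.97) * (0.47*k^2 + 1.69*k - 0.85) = 1.0528*k^4 + 1.6142*k^3 - 11.1077*k^2 - 1.0923*k + 2.5245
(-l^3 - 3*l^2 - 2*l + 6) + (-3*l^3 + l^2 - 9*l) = -4*l^3 - 2*l^2 - 11*l + 6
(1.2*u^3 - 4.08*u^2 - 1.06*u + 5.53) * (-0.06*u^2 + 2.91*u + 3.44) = -0.072*u^5 + 3.7368*u^4 - 7.6812*u^3 - 17.4516*u^2 + 12.4459*u + 19.0232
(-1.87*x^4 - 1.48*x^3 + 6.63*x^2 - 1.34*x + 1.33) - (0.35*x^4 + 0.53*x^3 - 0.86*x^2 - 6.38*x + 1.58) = -2.22*x^4 - 2.01*x^3 + 7.49*x^2 + 5.04*x - 0.25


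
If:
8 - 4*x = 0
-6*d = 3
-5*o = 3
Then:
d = -1/2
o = -3/5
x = 2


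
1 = 1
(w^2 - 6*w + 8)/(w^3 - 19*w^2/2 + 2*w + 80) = 2*(w - 2)/(2*w^2 - 11*w - 40)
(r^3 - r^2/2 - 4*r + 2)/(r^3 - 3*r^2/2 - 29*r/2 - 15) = (2*r^2 - 5*r + 2)/(2*r^2 - 7*r - 15)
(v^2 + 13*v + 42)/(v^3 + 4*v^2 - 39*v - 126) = (v + 6)/(v^2 - 3*v - 18)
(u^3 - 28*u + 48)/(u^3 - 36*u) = (u^2 - 6*u + 8)/(u*(u - 6))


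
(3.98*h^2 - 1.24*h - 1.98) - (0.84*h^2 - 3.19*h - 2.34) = 3.14*h^2 + 1.95*h + 0.36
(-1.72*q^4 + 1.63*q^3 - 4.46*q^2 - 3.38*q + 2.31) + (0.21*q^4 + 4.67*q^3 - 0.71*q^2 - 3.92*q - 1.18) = -1.51*q^4 + 6.3*q^3 - 5.17*q^2 - 7.3*q + 1.13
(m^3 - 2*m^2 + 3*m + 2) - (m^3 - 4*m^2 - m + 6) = 2*m^2 + 4*m - 4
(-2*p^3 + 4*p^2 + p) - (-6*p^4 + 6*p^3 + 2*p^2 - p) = 6*p^4 - 8*p^3 + 2*p^2 + 2*p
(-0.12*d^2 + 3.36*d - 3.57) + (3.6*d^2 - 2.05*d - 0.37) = 3.48*d^2 + 1.31*d - 3.94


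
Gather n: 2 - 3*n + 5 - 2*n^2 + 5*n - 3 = -2*n^2 + 2*n + 4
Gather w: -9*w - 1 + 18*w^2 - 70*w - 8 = 18*w^2 - 79*w - 9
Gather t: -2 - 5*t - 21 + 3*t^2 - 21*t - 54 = 3*t^2 - 26*t - 77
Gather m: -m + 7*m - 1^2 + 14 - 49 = 6*m - 36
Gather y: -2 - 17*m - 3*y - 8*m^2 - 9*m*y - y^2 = -8*m^2 - 17*m - y^2 + y*(-9*m - 3) - 2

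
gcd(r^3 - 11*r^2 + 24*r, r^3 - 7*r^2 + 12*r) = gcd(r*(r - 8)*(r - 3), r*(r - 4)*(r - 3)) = r^2 - 3*r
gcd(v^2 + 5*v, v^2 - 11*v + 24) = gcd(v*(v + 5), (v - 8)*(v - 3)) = 1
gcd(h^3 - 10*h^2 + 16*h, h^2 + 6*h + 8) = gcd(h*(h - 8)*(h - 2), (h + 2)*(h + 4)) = 1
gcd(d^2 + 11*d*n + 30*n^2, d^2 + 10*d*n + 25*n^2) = d + 5*n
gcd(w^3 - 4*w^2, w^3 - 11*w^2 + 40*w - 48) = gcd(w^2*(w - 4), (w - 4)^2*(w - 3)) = w - 4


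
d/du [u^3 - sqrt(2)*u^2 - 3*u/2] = 3*u^2 - 2*sqrt(2)*u - 3/2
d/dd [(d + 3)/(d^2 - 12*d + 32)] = (d^2 - 12*d - 2*(d - 6)*(d + 3) + 32)/(d^2 - 12*d + 32)^2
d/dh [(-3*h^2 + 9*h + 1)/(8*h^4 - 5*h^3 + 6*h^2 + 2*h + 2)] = (48*h^5 - 231*h^4 + 58*h^3 - 45*h^2 - 24*h + 16)/(64*h^8 - 80*h^7 + 121*h^6 - 28*h^5 + 48*h^4 + 4*h^3 + 28*h^2 + 8*h + 4)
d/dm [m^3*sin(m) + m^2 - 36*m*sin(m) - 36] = m^3*cos(m) + 3*m^2*sin(m) - 36*m*cos(m) + 2*m - 36*sin(m)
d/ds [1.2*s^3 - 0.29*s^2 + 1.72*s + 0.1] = 3.6*s^2 - 0.58*s + 1.72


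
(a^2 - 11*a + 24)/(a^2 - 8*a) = (a - 3)/a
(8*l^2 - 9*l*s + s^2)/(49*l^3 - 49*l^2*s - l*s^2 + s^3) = (-8*l + s)/(-49*l^2 + s^2)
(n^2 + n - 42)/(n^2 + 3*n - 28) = (n - 6)/(n - 4)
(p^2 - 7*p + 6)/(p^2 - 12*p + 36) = (p - 1)/(p - 6)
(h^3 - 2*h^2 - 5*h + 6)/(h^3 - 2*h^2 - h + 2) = (h^2 - h - 6)/(h^2 - h - 2)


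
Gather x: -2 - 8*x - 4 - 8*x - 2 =-16*x - 8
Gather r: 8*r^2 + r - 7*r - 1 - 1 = 8*r^2 - 6*r - 2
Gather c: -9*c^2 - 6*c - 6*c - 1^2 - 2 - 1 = -9*c^2 - 12*c - 4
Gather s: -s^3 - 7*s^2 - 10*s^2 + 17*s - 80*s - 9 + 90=-s^3 - 17*s^2 - 63*s + 81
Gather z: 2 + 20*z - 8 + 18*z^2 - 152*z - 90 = 18*z^2 - 132*z - 96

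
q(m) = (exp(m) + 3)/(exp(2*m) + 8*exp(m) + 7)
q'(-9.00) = 0.00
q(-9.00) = 0.43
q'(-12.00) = 0.00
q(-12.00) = 0.43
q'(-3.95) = -0.01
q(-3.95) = 0.42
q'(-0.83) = -0.08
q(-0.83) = 0.32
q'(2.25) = -0.05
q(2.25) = 0.07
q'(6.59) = -0.00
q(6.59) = 0.00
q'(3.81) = -0.02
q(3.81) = 0.02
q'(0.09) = -0.09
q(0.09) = 0.24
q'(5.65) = -0.00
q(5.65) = 0.00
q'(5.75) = -0.00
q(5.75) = 0.00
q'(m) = (exp(m) + 3)*(-2*exp(2*m) - 8*exp(m))/(exp(2*m) + 8*exp(m) + 7)^2 + exp(m)/(exp(2*m) + 8*exp(m) + 7) = (-2*(exp(m) + 3)*(exp(m) + 4) + exp(2*m) + 8*exp(m) + 7)*exp(m)/(exp(2*m) + 8*exp(m) + 7)^2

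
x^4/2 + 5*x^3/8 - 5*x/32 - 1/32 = (x/2 + 1/4)*(x - 1/2)*(x + 1/4)*(x + 1)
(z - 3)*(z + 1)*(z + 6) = z^3 + 4*z^2 - 15*z - 18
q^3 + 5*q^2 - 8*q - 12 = (q - 2)*(q + 1)*(q + 6)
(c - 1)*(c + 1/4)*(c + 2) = c^3 + 5*c^2/4 - 7*c/4 - 1/2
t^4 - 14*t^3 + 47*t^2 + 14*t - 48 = (t - 8)*(t - 6)*(t - 1)*(t + 1)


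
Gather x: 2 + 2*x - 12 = 2*x - 10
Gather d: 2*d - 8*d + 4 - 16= -6*d - 12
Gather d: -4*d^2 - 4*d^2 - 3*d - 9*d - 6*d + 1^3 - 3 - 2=-8*d^2 - 18*d - 4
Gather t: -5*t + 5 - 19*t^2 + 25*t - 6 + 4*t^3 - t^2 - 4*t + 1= 4*t^3 - 20*t^2 + 16*t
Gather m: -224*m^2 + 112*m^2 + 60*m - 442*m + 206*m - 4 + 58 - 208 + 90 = -112*m^2 - 176*m - 64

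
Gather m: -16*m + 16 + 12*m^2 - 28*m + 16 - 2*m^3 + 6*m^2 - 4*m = -2*m^3 + 18*m^2 - 48*m + 32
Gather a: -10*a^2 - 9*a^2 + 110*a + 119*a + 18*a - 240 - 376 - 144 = -19*a^2 + 247*a - 760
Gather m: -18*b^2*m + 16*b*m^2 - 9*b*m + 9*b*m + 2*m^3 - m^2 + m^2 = -18*b^2*m + 16*b*m^2 + 2*m^3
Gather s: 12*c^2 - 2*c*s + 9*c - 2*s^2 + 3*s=12*c^2 + 9*c - 2*s^2 + s*(3 - 2*c)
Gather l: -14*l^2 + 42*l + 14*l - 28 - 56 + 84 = -14*l^2 + 56*l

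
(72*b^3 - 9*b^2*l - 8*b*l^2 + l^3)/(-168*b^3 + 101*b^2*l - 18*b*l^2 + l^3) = (-3*b - l)/(7*b - l)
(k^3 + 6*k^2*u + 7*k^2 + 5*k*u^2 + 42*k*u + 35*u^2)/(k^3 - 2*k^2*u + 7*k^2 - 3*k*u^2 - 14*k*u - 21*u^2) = (-k - 5*u)/(-k + 3*u)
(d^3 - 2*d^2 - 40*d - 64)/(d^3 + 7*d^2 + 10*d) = (d^2 - 4*d - 32)/(d*(d + 5))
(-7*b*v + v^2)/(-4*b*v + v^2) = (7*b - v)/(4*b - v)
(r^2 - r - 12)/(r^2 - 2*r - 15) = (r - 4)/(r - 5)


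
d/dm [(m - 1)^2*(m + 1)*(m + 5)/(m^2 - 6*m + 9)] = 2*(m^4 - 4*m^3 - 18*m^2 + 20*m + 1)/(m^3 - 9*m^2 + 27*m - 27)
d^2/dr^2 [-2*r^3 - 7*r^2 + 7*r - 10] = -12*r - 14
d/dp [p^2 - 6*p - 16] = 2*p - 6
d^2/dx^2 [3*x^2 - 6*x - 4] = 6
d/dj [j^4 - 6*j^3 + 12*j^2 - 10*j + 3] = 4*j^3 - 18*j^2 + 24*j - 10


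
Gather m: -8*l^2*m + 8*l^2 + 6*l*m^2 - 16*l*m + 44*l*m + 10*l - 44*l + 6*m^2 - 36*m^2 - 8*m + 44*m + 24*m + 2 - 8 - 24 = 8*l^2 - 34*l + m^2*(6*l - 30) + m*(-8*l^2 + 28*l + 60) - 30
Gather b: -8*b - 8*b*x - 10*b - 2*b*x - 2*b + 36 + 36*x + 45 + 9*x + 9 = b*(-10*x - 20) + 45*x + 90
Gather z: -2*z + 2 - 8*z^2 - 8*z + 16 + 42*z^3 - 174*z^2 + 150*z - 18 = 42*z^3 - 182*z^2 + 140*z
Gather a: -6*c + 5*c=-c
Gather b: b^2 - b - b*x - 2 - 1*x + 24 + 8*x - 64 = b^2 + b*(-x - 1) + 7*x - 42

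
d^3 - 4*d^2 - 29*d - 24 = (d - 8)*(d + 1)*(d + 3)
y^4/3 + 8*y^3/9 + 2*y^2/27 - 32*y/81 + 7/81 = (y/3 + 1/3)*(y - 1/3)^2*(y + 7/3)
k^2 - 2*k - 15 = (k - 5)*(k + 3)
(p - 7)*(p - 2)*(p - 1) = p^3 - 10*p^2 + 23*p - 14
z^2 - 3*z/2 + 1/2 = (z - 1)*(z - 1/2)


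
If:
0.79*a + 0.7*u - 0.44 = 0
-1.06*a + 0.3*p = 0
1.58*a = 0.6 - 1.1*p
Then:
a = 0.11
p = 0.39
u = 0.50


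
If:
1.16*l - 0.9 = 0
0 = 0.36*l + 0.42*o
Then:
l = 0.78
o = -0.67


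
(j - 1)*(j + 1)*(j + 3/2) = j^3 + 3*j^2/2 - j - 3/2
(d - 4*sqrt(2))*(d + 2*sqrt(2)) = d^2 - 2*sqrt(2)*d - 16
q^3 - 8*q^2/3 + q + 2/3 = (q - 2)*(q - 1)*(q + 1/3)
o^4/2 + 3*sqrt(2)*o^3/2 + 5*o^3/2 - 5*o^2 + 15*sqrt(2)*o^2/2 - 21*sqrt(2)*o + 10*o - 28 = (o/2 + sqrt(2))*(o - 2)*(o + 7)*(o + sqrt(2))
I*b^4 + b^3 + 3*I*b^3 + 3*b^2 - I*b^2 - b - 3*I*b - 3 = (b - 1)*(b + 3)*(b - I)*(I*b + I)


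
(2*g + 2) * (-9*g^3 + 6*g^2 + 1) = -18*g^4 - 6*g^3 + 12*g^2 + 2*g + 2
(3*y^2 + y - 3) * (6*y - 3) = 18*y^3 - 3*y^2 - 21*y + 9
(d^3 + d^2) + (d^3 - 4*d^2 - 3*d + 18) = 2*d^3 - 3*d^2 - 3*d + 18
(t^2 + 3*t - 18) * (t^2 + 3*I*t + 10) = t^4 + 3*t^3 + 3*I*t^3 - 8*t^2 + 9*I*t^2 + 30*t - 54*I*t - 180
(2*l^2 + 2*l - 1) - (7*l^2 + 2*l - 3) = 2 - 5*l^2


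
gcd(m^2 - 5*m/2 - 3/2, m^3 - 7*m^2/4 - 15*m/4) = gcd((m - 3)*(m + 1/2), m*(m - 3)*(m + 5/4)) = m - 3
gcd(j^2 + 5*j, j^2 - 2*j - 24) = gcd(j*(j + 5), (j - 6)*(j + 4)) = 1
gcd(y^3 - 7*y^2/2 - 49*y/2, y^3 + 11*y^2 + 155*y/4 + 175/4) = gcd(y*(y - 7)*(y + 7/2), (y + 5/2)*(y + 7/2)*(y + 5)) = y + 7/2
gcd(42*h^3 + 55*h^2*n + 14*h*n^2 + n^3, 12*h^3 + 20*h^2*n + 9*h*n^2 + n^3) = 6*h^2 + 7*h*n + n^2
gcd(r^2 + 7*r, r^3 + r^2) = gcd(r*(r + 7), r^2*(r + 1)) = r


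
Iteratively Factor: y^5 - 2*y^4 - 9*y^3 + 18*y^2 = (y + 3)*(y^4 - 5*y^3 + 6*y^2) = y*(y + 3)*(y^3 - 5*y^2 + 6*y) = y^2*(y + 3)*(y^2 - 5*y + 6) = y^2*(y - 2)*(y + 3)*(y - 3)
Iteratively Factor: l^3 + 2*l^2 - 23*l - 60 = (l + 4)*(l^2 - 2*l - 15) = (l - 5)*(l + 4)*(l + 3)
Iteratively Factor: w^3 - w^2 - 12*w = (w - 4)*(w^2 + 3*w) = w*(w - 4)*(w + 3)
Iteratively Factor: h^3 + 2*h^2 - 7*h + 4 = (h + 4)*(h^2 - 2*h + 1) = (h - 1)*(h + 4)*(h - 1)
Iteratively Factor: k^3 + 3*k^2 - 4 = (k + 2)*(k^2 + k - 2) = (k - 1)*(k + 2)*(k + 2)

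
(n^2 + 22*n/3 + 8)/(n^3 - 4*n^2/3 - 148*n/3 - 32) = (3*n + 4)/(3*n^2 - 22*n - 16)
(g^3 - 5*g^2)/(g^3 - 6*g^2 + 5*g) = g/(g - 1)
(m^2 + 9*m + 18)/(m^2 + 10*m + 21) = (m + 6)/(m + 7)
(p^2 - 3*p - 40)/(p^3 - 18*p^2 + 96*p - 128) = (p + 5)/(p^2 - 10*p + 16)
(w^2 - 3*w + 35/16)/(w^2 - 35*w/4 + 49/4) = (w - 5/4)/(w - 7)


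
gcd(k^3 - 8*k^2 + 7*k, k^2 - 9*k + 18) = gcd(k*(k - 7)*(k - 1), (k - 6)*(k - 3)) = 1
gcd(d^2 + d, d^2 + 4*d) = d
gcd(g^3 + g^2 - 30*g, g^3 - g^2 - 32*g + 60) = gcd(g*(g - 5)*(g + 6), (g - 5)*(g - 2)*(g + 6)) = g^2 + g - 30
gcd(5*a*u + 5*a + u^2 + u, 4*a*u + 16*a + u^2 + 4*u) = 1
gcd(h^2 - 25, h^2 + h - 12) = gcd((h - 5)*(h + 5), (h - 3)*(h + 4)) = 1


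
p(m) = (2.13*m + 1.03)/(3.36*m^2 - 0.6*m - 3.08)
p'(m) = (0.6 - 6.72*m)*(2.13*m + 1.03)/(3.36*m^2 - 0.6*m - 3.08)^2 + 2.13/(3.36*m^2 - 0.6*m - 3.08)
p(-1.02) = -1.11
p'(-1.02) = -5.99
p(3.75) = 0.22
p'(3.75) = -0.08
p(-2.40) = -0.23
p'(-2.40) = -0.10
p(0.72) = -1.45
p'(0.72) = -4.67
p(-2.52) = -0.22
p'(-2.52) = -0.09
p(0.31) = -0.57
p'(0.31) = -1.01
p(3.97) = 0.20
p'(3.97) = -0.06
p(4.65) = 0.16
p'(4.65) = -0.04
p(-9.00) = -0.07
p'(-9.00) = -0.01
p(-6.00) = -0.10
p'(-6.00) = -0.02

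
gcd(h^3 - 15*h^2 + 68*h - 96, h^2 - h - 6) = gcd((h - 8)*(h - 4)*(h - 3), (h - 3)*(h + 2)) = h - 3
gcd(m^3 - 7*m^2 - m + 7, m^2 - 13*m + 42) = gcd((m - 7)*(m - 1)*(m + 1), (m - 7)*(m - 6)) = m - 7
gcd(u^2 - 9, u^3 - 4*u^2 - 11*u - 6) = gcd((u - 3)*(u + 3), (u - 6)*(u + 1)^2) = 1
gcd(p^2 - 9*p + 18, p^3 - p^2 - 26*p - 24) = p - 6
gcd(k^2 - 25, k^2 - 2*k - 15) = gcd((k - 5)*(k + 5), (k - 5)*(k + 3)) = k - 5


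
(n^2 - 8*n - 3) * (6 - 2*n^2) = -2*n^4 + 16*n^3 + 12*n^2 - 48*n - 18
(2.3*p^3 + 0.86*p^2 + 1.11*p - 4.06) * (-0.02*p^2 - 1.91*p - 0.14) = -0.046*p^5 - 4.4102*p^4 - 1.9868*p^3 - 2.1593*p^2 + 7.5992*p + 0.5684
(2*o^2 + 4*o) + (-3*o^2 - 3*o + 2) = -o^2 + o + 2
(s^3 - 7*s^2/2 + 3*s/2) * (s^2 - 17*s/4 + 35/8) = s^5 - 31*s^4/4 + 83*s^3/4 - 347*s^2/16 + 105*s/16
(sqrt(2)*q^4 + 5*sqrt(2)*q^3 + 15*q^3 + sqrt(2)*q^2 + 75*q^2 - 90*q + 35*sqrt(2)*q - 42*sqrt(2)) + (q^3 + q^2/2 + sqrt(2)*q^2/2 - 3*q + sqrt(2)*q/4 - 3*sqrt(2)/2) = sqrt(2)*q^4 + 5*sqrt(2)*q^3 + 16*q^3 + 3*sqrt(2)*q^2/2 + 151*q^2/2 - 93*q + 141*sqrt(2)*q/4 - 87*sqrt(2)/2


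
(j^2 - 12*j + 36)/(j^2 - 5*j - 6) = (j - 6)/(j + 1)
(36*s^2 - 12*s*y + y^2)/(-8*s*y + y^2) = (-36*s^2 + 12*s*y - y^2)/(y*(8*s - y))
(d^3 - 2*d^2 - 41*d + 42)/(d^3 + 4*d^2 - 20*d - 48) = (d^2 - 8*d + 7)/(d^2 - 2*d - 8)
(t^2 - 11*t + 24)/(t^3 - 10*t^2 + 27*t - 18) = (t - 8)/(t^2 - 7*t + 6)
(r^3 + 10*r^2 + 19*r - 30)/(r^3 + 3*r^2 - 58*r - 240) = (r - 1)/(r - 8)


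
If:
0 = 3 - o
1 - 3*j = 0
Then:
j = 1/3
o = 3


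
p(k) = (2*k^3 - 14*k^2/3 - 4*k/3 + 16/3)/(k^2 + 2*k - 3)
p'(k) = (-2*k - 2)*(2*k^3 - 14*k^2/3 - 4*k/3 + 16/3)/(k^2 + 2*k - 3)^2 + (6*k^2 - 28*k/3 - 4/3)/(k^2 + 2*k - 3)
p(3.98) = 2.51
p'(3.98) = 1.52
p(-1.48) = 2.49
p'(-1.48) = -7.43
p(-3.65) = -49.37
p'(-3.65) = -49.30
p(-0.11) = -1.69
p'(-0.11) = -0.86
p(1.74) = -0.17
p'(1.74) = 0.43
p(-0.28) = -1.52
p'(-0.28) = -1.13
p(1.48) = -0.18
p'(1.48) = -0.53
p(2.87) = 0.94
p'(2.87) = 1.28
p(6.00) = 5.81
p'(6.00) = 1.72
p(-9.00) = -30.31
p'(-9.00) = 1.39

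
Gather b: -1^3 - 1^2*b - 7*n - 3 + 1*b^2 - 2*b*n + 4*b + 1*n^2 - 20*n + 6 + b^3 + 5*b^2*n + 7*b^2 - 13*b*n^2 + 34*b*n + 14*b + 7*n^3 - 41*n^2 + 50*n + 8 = b^3 + b^2*(5*n + 8) + b*(-13*n^2 + 32*n + 17) + 7*n^3 - 40*n^2 + 23*n + 10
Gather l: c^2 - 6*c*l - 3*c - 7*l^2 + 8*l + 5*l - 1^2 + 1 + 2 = c^2 - 3*c - 7*l^2 + l*(13 - 6*c) + 2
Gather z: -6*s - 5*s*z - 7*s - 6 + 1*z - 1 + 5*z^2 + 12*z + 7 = -13*s + 5*z^2 + z*(13 - 5*s)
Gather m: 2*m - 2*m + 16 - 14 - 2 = 0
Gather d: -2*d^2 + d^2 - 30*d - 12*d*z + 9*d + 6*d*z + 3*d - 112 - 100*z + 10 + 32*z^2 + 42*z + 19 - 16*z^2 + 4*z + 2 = -d^2 + d*(-6*z - 18) + 16*z^2 - 54*z - 81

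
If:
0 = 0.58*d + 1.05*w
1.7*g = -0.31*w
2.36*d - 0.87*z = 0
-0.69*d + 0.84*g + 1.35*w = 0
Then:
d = 0.00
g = 0.00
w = 0.00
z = 0.00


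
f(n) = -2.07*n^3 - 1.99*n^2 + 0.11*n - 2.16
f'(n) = -6.21*n^2 - 3.98*n + 0.11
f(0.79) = -4.34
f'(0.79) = -6.91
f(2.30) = -37.62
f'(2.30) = -41.89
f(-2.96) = 33.76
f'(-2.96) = -42.52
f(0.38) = -2.52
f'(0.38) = -2.30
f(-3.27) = 48.58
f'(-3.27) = -53.28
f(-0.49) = -2.45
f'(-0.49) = 0.57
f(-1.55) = 0.60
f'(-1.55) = -8.64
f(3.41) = -107.00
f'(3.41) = -85.67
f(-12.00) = 3286.92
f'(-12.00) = -846.37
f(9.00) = -1671.39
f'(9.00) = -538.72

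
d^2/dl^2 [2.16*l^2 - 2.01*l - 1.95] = 4.32000000000000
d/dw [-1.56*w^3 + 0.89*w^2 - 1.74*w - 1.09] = -4.68*w^2 + 1.78*w - 1.74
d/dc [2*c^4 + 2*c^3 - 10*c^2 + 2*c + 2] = 8*c^3 + 6*c^2 - 20*c + 2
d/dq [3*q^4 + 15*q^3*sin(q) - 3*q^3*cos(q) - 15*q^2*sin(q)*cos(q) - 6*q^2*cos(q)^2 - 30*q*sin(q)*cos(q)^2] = 3*q^3*sin(q) + 15*q^3*cos(q) + 12*q^3 + 45*q^2*sin(q) + 6*q^2*sin(2*q) - 9*q^2*cos(q) - 15*q^2*cos(2*q) - 15*q*sin(2*q) - 15*q*cos(q)/2 - 6*q*cos(2*q) - 45*q*cos(3*q)/2 - 6*q - 15*sin(q)/2 - 15*sin(3*q)/2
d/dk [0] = 0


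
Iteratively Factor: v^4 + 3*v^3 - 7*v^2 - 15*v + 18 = (v - 1)*(v^3 + 4*v^2 - 3*v - 18) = (v - 2)*(v - 1)*(v^2 + 6*v + 9) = (v - 2)*(v - 1)*(v + 3)*(v + 3)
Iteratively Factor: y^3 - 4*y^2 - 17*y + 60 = (y - 5)*(y^2 + y - 12) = (y - 5)*(y - 3)*(y + 4)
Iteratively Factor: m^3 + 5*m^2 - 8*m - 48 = (m - 3)*(m^2 + 8*m + 16) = (m - 3)*(m + 4)*(m + 4)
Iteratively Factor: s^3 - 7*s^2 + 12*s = (s - 4)*(s^2 - 3*s) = (s - 4)*(s - 3)*(s)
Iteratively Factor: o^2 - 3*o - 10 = (o + 2)*(o - 5)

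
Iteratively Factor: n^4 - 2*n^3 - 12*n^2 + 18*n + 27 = (n - 3)*(n^3 + n^2 - 9*n - 9) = (n - 3)^2*(n^2 + 4*n + 3) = (n - 3)^2*(n + 1)*(n + 3)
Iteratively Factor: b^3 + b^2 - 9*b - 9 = (b + 1)*(b^2 - 9) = (b - 3)*(b + 1)*(b + 3)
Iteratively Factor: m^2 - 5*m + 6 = (m - 2)*(m - 3)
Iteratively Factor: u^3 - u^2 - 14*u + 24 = (u + 4)*(u^2 - 5*u + 6) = (u - 2)*(u + 4)*(u - 3)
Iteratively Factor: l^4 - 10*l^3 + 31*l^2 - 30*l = (l - 5)*(l^3 - 5*l^2 + 6*l) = (l - 5)*(l - 2)*(l^2 - 3*l) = (l - 5)*(l - 3)*(l - 2)*(l)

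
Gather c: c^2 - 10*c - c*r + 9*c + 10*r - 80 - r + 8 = c^2 + c*(-r - 1) + 9*r - 72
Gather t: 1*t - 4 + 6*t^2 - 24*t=6*t^2 - 23*t - 4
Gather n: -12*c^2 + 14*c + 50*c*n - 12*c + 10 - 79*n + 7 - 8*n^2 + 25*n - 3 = -12*c^2 + 2*c - 8*n^2 + n*(50*c - 54) + 14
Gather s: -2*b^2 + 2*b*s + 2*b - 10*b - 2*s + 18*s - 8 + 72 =-2*b^2 - 8*b + s*(2*b + 16) + 64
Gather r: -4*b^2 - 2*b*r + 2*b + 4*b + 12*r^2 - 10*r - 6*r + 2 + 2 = -4*b^2 + 6*b + 12*r^2 + r*(-2*b - 16) + 4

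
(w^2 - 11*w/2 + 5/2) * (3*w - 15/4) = 3*w^3 - 81*w^2/4 + 225*w/8 - 75/8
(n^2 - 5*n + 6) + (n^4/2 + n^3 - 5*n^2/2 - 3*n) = n^4/2 + n^3 - 3*n^2/2 - 8*n + 6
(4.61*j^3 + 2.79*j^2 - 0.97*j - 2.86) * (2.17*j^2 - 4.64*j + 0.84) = 10.0037*j^5 - 15.3361*j^4 - 11.1781*j^3 + 0.6382*j^2 + 12.4556*j - 2.4024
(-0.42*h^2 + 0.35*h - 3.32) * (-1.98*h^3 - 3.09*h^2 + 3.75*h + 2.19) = 0.8316*h^5 + 0.6048*h^4 + 3.9171*h^3 + 10.6515*h^2 - 11.6835*h - 7.2708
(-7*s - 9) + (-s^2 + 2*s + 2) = -s^2 - 5*s - 7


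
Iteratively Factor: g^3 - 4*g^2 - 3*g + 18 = (g - 3)*(g^2 - g - 6) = (g - 3)^2*(g + 2)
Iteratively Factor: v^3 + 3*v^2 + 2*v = (v)*(v^2 + 3*v + 2) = v*(v + 1)*(v + 2)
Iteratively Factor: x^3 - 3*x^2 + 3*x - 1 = (x - 1)*(x^2 - 2*x + 1) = (x - 1)^2*(x - 1)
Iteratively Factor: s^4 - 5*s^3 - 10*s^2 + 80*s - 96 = (s - 4)*(s^3 - s^2 - 14*s + 24) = (s - 4)*(s - 2)*(s^2 + s - 12) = (s - 4)*(s - 3)*(s - 2)*(s + 4)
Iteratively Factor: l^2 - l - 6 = (l + 2)*(l - 3)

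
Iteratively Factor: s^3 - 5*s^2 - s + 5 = (s - 5)*(s^2 - 1) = (s - 5)*(s - 1)*(s + 1)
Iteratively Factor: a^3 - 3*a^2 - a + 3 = (a + 1)*(a^2 - 4*a + 3) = (a - 3)*(a + 1)*(a - 1)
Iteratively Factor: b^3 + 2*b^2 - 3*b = (b + 3)*(b^2 - b) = (b - 1)*(b + 3)*(b)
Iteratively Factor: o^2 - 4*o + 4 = (o - 2)*(o - 2)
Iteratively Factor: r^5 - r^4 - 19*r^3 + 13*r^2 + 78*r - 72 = (r - 2)*(r^4 + r^3 - 17*r^2 - 21*r + 36) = (r - 2)*(r + 3)*(r^3 - 2*r^2 - 11*r + 12) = (r - 2)*(r - 1)*(r + 3)*(r^2 - r - 12) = (r - 4)*(r - 2)*(r - 1)*(r + 3)*(r + 3)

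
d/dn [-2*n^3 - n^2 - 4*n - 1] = -6*n^2 - 2*n - 4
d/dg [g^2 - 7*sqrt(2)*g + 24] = 2*g - 7*sqrt(2)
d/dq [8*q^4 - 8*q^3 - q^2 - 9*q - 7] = 32*q^3 - 24*q^2 - 2*q - 9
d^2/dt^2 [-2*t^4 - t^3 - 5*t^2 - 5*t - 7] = -24*t^2 - 6*t - 10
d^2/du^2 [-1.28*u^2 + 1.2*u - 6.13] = -2.56000000000000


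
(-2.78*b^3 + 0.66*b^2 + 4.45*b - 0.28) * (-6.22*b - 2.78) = 17.2916*b^4 + 3.6232*b^3 - 29.5138*b^2 - 10.6294*b + 0.7784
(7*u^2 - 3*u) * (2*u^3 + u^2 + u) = 14*u^5 + u^4 + 4*u^3 - 3*u^2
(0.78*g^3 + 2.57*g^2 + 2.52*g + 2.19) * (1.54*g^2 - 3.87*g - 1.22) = 1.2012*g^5 + 0.9392*g^4 - 7.0167*g^3 - 9.5152*g^2 - 11.5497*g - 2.6718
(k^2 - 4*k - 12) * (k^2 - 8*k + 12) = k^4 - 12*k^3 + 32*k^2 + 48*k - 144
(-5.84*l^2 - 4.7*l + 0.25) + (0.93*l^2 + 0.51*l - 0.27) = -4.91*l^2 - 4.19*l - 0.02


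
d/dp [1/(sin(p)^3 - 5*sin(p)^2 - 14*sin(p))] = (-3*cos(p) + 10/tan(p) + 14*cos(p)/sin(p)^2)/((sin(p) - 7)^2*(sin(p) + 2)^2)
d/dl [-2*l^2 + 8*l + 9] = 8 - 4*l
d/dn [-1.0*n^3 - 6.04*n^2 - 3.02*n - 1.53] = -3.0*n^2 - 12.08*n - 3.02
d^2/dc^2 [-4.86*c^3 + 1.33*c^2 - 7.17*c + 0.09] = 2.66 - 29.16*c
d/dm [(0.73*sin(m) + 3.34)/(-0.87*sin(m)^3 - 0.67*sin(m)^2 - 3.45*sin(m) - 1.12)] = (1.2702*sin(m)^3 + 9.2065*sin(m)^2 + 4.4756*sin(m) + 10.7054)*cos(m)/(0.7569*sin(m)^6 + 1.1658*sin(m)^5 + 6.4519*sin(m)^4 + 6.5718*sin(m)^3 + 13.4033*sin(m)^2 + 7.728*sin(m) + 1.2544)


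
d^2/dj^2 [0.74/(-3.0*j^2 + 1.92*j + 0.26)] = (-13.32*j^2 + 8.5248*j + 0.74*(6.0*j - 1.92)*(12.0*j - 3.84) + 1.1544)/(-3.0*j^2 + 1.92*j + 0.26)^3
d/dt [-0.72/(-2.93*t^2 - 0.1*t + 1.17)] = (-4.2192*t - 0.072)/(2.93*t^2 + 0.1*t - 1.17)^2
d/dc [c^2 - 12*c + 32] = 2*c - 12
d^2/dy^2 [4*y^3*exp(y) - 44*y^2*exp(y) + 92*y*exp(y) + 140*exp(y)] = 4*(y^3 - 5*y^2 - 15*y + 59)*exp(y)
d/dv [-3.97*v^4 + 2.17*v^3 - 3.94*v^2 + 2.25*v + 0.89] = -15.88*v^3 + 6.51*v^2 - 7.88*v + 2.25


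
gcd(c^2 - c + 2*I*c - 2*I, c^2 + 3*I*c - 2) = c + 2*I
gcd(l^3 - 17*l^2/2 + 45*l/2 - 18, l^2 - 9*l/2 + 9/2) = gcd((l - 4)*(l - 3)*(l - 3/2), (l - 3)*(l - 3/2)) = l^2 - 9*l/2 + 9/2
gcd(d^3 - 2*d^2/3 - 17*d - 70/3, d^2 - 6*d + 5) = d - 5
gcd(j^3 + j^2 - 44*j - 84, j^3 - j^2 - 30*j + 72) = j + 6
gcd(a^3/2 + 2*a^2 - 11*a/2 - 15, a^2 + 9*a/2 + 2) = 1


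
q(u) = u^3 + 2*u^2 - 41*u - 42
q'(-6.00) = 43.00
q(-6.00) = 60.00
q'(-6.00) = 43.00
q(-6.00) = 60.00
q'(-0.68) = -42.33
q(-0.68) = -13.51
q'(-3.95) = -9.99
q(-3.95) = 89.53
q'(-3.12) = -24.28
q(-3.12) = 75.02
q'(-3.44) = -19.26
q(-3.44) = 82.00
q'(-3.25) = -22.31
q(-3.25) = 78.05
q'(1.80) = -24.08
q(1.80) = -103.49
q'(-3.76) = -13.63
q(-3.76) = 87.28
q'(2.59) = -10.52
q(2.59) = -117.40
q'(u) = 3*u^2 + 4*u - 41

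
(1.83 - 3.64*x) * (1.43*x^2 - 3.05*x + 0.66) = -5.2052*x^3 + 13.7189*x^2 - 7.9839*x + 1.2078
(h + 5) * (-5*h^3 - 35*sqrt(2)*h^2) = -5*h^4 - 35*sqrt(2)*h^3 - 25*h^3 - 175*sqrt(2)*h^2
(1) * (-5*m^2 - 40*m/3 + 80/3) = -5*m^2 - 40*m/3 + 80/3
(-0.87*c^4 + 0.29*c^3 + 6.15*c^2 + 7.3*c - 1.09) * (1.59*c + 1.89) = -1.3833*c^5 - 1.1832*c^4 + 10.3266*c^3 + 23.2305*c^2 + 12.0639*c - 2.0601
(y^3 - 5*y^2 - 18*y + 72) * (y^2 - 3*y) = y^5 - 8*y^4 - 3*y^3 + 126*y^2 - 216*y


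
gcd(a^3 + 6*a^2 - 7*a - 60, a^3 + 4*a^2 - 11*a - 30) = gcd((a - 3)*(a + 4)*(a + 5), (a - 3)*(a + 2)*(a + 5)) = a^2 + 2*a - 15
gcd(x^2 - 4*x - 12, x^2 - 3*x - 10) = x + 2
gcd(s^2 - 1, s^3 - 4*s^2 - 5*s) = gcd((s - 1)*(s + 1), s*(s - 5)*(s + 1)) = s + 1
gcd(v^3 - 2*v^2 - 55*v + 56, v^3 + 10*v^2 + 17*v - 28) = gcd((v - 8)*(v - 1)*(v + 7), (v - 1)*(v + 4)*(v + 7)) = v^2 + 6*v - 7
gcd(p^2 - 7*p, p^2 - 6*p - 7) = p - 7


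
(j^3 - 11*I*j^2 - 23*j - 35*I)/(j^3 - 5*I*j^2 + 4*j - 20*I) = (j^2 - 6*I*j + 7)/(j^2 + 4)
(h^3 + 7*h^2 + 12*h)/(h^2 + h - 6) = h*(h + 4)/(h - 2)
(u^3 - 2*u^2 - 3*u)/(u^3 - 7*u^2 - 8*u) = (u - 3)/(u - 8)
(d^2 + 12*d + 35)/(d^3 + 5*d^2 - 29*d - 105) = (d + 5)/(d^2 - 2*d - 15)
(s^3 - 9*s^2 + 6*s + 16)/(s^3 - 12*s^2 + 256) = (s^2 - s - 2)/(s^2 - 4*s - 32)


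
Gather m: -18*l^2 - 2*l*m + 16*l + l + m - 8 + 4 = -18*l^2 + 17*l + m*(1 - 2*l) - 4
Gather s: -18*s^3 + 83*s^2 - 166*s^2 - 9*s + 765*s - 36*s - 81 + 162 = -18*s^3 - 83*s^2 + 720*s + 81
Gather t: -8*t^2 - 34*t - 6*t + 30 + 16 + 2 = -8*t^2 - 40*t + 48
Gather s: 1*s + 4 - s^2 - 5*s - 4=-s^2 - 4*s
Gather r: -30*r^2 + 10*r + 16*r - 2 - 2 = -30*r^2 + 26*r - 4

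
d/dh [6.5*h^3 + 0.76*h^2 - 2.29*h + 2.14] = 19.5*h^2 + 1.52*h - 2.29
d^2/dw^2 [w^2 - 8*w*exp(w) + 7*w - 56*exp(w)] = -8*w*exp(w) - 72*exp(w) + 2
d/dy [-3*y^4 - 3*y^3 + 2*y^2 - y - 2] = -12*y^3 - 9*y^2 + 4*y - 1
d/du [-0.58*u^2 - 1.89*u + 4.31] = -1.16*u - 1.89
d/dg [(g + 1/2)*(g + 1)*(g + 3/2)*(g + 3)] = 4*g^3 + 18*g^2 + 47*g/2 + 9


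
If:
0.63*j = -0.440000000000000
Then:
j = -0.70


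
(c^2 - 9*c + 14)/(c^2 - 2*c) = (c - 7)/c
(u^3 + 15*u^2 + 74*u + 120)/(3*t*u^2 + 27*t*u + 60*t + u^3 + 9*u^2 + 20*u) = (u + 6)/(3*t + u)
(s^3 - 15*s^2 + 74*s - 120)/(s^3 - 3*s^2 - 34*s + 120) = (s - 6)/(s + 6)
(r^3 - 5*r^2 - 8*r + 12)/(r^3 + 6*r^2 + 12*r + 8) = (r^2 - 7*r + 6)/(r^2 + 4*r + 4)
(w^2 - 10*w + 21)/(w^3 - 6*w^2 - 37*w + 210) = (w - 3)/(w^2 + w - 30)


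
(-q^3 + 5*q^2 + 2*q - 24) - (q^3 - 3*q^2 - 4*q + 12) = -2*q^3 + 8*q^2 + 6*q - 36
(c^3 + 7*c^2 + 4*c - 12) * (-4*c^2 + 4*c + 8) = -4*c^5 - 24*c^4 + 20*c^3 + 120*c^2 - 16*c - 96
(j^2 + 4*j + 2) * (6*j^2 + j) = 6*j^4 + 25*j^3 + 16*j^2 + 2*j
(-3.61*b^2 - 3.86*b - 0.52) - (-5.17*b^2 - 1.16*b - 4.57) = 1.56*b^2 - 2.7*b + 4.05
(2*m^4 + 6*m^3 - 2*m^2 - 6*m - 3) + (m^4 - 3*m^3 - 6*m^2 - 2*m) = 3*m^4 + 3*m^3 - 8*m^2 - 8*m - 3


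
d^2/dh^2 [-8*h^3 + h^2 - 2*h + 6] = 2 - 48*h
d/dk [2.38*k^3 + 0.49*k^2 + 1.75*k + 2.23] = 7.14*k^2 + 0.98*k + 1.75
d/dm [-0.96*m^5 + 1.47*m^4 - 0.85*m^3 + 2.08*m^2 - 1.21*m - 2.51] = -4.8*m^4 + 5.88*m^3 - 2.55*m^2 + 4.16*m - 1.21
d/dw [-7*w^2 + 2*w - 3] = 2 - 14*w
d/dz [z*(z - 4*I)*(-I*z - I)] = -3*I*z^2 - 2*z*(4 + I) - 4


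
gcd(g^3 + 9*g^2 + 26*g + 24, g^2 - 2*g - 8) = g + 2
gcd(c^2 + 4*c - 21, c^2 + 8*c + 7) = c + 7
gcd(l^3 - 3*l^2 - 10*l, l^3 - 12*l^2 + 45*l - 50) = l - 5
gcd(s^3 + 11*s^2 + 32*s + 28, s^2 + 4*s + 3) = 1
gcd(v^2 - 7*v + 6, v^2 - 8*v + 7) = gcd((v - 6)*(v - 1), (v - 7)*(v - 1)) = v - 1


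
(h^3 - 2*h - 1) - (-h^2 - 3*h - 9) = h^3 + h^2 + h + 8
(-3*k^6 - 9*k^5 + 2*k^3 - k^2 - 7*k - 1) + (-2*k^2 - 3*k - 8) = -3*k^6 - 9*k^5 + 2*k^3 - 3*k^2 - 10*k - 9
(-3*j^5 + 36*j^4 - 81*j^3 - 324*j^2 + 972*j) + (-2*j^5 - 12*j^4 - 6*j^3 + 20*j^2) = -5*j^5 + 24*j^4 - 87*j^3 - 304*j^2 + 972*j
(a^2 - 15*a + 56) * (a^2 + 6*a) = a^4 - 9*a^3 - 34*a^2 + 336*a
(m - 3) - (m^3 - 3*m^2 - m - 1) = -m^3 + 3*m^2 + 2*m - 2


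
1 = 1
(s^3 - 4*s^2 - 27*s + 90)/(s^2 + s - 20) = (s^2 - 9*s + 18)/(s - 4)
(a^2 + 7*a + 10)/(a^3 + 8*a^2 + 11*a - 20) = (a + 2)/(a^2 + 3*a - 4)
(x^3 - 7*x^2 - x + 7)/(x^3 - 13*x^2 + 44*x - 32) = (x^2 - 6*x - 7)/(x^2 - 12*x + 32)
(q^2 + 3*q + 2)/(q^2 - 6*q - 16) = (q + 1)/(q - 8)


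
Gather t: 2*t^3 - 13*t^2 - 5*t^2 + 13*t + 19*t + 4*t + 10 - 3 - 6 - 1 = 2*t^3 - 18*t^2 + 36*t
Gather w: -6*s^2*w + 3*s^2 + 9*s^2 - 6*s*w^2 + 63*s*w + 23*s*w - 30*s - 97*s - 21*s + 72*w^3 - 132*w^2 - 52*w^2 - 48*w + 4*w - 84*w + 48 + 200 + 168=12*s^2 - 148*s + 72*w^3 + w^2*(-6*s - 184) + w*(-6*s^2 + 86*s - 128) + 416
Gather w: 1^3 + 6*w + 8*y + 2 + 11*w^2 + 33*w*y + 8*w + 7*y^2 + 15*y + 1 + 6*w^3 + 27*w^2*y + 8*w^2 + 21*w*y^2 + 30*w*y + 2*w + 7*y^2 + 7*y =6*w^3 + w^2*(27*y + 19) + w*(21*y^2 + 63*y + 16) + 14*y^2 + 30*y + 4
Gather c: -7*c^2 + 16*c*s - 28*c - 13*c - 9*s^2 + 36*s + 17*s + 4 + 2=-7*c^2 + c*(16*s - 41) - 9*s^2 + 53*s + 6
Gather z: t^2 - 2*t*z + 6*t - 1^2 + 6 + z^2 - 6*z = t^2 + 6*t + z^2 + z*(-2*t - 6) + 5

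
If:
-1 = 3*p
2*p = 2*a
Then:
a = -1/3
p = -1/3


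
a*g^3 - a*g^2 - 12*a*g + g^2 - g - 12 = (g - 4)*(g + 3)*(a*g + 1)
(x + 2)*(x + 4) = x^2 + 6*x + 8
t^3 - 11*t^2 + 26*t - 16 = (t - 8)*(t - 2)*(t - 1)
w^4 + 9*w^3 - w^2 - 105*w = w*(w - 3)*(w + 5)*(w + 7)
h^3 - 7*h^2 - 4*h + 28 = (h - 7)*(h - 2)*(h + 2)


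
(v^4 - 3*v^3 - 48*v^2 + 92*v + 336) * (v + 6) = v^5 + 3*v^4 - 66*v^3 - 196*v^2 + 888*v + 2016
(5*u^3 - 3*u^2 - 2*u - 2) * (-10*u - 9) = -50*u^4 - 15*u^3 + 47*u^2 + 38*u + 18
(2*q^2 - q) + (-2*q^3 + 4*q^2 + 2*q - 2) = -2*q^3 + 6*q^2 + q - 2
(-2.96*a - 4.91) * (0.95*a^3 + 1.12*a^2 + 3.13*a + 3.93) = -2.812*a^4 - 7.9797*a^3 - 14.764*a^2 - 27.0011*a - 19.2963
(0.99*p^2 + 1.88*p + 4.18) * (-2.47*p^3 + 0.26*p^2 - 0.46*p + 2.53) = -2.4453*p^5 - 4.3862*p^4 - 10.2912*p^3 + 2.7267*p^2 + 2.8336*p + 10.5754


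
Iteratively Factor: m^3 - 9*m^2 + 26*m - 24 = (m - 3)*(m^2 - 6*m + 8) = (m - 4)*(m - 3)*(m - 2)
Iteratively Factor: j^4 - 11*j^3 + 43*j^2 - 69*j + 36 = (j - 1)*(j^3 - 10*j^2 + 33*j - 36) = (j - 3)*(j - 1)*(j^2 - 7*j + 12) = (j - 4)*(j - 3)*(j - 1)*(j - 3)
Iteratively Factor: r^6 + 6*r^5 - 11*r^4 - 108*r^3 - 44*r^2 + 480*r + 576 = (r - 3)*(r^5 + 9*r^4 + 16*r^3 - 60*r^2 - 224*r - 192) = (r - 3)*(r + 4)*(r^4 + 5*r^3 - 4*r^2 - 44*r - 48) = (r - 3)^2*(r + 4)*(r^3 + 8*r^2 + 20*r + 16) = (r - 3)^2*(r + 2)*(r + 4)*(r^2 + 6*r + 8) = (r - 3)^2*(r + 2)*(r + 4)^2*(r + 2)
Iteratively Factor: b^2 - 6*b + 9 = (b - 3)*(b - 3)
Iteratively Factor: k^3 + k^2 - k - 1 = (k - 1)*(k^2 + 2*k + 1) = (k - 1)*(k + 1)*(k + 1)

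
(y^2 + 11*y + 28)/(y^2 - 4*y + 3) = (y^2 + 11*y + 28)/(y^2 - 4*y + 3)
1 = 1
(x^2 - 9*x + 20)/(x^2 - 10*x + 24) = (x - 5)/(x - 6)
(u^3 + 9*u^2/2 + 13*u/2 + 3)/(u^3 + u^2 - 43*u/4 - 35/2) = 2*(2*u^2 + 5*u + 3)/(4*u^2 - 4*u - 35)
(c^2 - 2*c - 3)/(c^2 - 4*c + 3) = (c + 1)/(c - 1)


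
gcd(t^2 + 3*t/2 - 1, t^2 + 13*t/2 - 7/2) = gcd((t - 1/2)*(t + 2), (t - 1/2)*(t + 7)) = t - 1/2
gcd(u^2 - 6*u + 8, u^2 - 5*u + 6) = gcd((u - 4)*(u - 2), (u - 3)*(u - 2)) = u - 2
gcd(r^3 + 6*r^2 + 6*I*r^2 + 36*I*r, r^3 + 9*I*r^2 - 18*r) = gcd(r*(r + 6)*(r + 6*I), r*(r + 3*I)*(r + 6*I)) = r^2 + 6*I*r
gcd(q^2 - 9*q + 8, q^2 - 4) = 1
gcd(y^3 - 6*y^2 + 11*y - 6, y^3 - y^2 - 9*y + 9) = y^2 - 4*y + 3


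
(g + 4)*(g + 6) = g^2 + 10*g + 24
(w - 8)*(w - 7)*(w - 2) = w^3 - 17*w^2 + 86*w - 112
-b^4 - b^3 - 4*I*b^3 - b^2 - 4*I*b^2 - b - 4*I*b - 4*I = (b - I)*(b + 4*I)*(-I*b + 1)*(-I*b - I)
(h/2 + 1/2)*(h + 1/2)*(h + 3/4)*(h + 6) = h^4/2 + 33*h^3/8 + 121*h^2/16 + 81*h/16 + 9/8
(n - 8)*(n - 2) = n^2 - 10*n + 16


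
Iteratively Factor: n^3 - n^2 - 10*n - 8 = (n + 1)*(n^2 - 2*n - 8) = (n + 1)*(n + 2)*(n - 4)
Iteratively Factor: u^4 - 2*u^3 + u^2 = (u - 1)*(u^3 - u^2) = u*(u - 1)*(u^2 - u) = u^2*(u - 1)*(u - 1)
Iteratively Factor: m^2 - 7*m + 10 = (m - 2)*(m - 5)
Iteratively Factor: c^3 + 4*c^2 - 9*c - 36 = (c - 3)*(c^2 + 7*c + 12) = (c - 3)*(c + 4)*(c + 3)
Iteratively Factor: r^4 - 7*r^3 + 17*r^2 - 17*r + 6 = (r - 1)*(r^3 - 6*r^2 + 11*r - 6) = (r - 3)*(r - 1)*(r^2 - 3*r + 2) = (r - 3)*(r - 1)^2*(r - 2)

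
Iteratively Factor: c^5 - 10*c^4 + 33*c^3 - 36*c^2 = (c)*(c^4 - 10*c^3 + 33*c^2 - 36*c) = c*(c - 3)*(c^3 - 7*c^2 + 12*c) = c*(c - 4)*(c - 3)*(c^2 - 3*c) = c*(c - 4)*(c - 3)^2*(c)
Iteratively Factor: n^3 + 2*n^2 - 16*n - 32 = (n - 4)*(n^2 + 6*n + 8) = (n - 4)*(n + 2)*(n + 4)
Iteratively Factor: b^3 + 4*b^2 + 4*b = (b + 2)*(b^2 + 2*b) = b*(b + 2)*(b + 2)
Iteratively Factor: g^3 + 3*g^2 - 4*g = (g - 1)*(g^2 + 4*g) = (g - 1)*(g + 4)*(g)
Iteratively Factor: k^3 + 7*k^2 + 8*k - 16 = (k - 1)*(k^2 + 8*k + 16) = (k - 1)*(k + 4)*(k + 4)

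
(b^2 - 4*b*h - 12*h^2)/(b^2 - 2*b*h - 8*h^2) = (b - 6*h)/(b - 4*h)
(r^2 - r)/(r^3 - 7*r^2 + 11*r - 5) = r/(r^2 - 6*r + 5)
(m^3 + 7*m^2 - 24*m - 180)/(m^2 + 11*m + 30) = (m^2 + m - 30)/(m + 5)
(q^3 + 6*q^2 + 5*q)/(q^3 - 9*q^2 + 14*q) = (q^2 + 6*q + 5)/(q^2 - 9*q + 14)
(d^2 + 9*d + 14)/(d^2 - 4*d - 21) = (d^2 + 9*d + 14)/(d^2 - 4*d - 21)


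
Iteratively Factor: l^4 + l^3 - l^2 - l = (l - 1)*(l^3 + 2*l^2 + l) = l*(l - 1)*(l^2 + 2*l + 1) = l*(l - 1)*(l + 1)*(l + 1)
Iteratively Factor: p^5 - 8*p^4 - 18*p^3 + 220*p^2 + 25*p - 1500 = (p - 5)*(p^4 - 3*p^3 - 33*p^2 + 55*p + 300) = (p - 5)^2*(p^3 + 2*p^2 - 23*p - 60) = (p - 5)^2*(p + 3)*(p^2 - p - 20) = (p - 5)^2*(p + 3)*(p + 4)*(p - 5)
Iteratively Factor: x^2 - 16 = (x - 4)*(x + 4)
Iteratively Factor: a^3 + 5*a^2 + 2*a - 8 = (a - 1)*(a^2 + 6*a + 8) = (a - 1)*(a + 4)*(a + 2)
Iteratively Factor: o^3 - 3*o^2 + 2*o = (o - 1)*(o^2 - 2*o) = o*(o - 1)*(o - 2)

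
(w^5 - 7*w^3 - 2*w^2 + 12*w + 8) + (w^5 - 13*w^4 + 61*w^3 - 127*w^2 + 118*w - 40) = 2*w^5 - 13*w^4 + 54*w^3 - 129*w^2 + 130*w - 32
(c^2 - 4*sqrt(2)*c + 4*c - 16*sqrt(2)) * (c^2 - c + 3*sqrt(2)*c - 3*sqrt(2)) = c^4 - sqrt(2)*c^3 + 3*c^3 - 28*c^2 - 3*sqrt(2)*c^2 - 72*c + 4*sqrt(2)*c + 96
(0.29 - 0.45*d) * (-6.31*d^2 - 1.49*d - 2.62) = 2.8395*d^3 - 1.1594*d^2 + 0.7469*d - 0.7598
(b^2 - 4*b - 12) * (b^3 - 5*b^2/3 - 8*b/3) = b^5 - 17*b^4/3 - 8*b^3 + 92*b^2/3 + 32*b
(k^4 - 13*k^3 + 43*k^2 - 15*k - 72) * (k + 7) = k^5 - 6*k^4 - 48*k^3 + 286*k^2 - 177*k - 504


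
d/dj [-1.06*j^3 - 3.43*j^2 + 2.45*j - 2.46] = -3.18*j^2 - 6.86*j + 2.45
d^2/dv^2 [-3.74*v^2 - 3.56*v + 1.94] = -7.48000000000000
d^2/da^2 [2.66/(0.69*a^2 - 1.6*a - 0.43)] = (2.532852*a^2 - 5.87328*a - 2.66*(1.38*a - 1.6)*(2.76*a - 3.2) - 1.578444)/(-0.69*a^2 + 1.6*a + 0.43)^3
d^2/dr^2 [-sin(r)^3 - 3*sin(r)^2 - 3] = 3*sin(r)/4 - 9*sin(3*r)/4 - 6*cos(2*r)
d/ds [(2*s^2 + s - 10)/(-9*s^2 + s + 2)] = (11*s^2 - 172*s + 12)/(81*s^4 - 18*s^3 - 35*s^2 + 4*s + 4)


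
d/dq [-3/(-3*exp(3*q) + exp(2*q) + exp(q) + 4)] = (-27*exp(2*q) + 6*exp(q) + 3)*exp(q)/(-3*exp(3*q) + exp(2*q) + exp(q) + 4)^2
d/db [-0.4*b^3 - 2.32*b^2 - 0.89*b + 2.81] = -1.2*b^2 - 4.64*b - 0.89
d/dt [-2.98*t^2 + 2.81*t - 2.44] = 2.81 - 5.96*t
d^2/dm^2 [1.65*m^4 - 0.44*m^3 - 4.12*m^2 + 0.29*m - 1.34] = 19.8*m^2 - 2.64*m - 8.24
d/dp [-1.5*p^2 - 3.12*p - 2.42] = -3.0*p - 3.12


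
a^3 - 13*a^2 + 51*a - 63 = (a - 7)*(a - 3)^2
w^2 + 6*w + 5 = (w + 1)*(w + 5)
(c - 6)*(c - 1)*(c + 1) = c^3 - 6*c^2 - c + 6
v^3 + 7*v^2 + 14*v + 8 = (v + 1)*(v + 2)*(v + 4)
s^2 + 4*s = s*(s + 4)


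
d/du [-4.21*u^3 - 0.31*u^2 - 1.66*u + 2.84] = -12.63*u^2 - 0.62*u - 1.66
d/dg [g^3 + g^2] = g*(3*g + 2)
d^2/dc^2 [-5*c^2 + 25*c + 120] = -10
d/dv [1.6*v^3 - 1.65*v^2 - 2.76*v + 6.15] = 4.8*v^2 - 3.3*v - 2.76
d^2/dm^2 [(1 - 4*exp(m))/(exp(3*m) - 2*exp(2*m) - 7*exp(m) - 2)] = (-16*exp(6*m) + 33*exp(5*m) - 150*exp(4*m) - 46*exp(3*m) + 156*exp(2*m) + 89*exp(m) - 30)*exp(m)/(exp(9*m) - 6*exp(8*m) - 9*exp(7*m) + 70*exp(6*m) + 87*exp(5*m) - 234*exp(4*m) - 499*exp(3*m) - 318*exp(2*m) - 84*exp(m) - 8)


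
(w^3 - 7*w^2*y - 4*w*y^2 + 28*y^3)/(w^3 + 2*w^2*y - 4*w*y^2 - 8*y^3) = (w - 7*y)/(w + 2*y)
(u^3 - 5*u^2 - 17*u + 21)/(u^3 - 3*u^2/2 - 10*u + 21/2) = 2*(u - 7)/(2*u - 7)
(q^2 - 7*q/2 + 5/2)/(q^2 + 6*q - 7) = (q - 5/2)/(q + 7)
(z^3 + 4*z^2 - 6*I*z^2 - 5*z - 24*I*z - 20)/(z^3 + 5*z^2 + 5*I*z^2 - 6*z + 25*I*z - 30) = (z^3 + z^2*(4 - 6*I) + z*(-5 - 24*I) - 20)/(z^3 + 5*z^2*(1 + I) + z*(-6 + 25*I) - 30)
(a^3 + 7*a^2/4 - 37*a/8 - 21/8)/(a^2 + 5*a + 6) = (8*a^2 - 10*a - 7)/(8*(a + 2))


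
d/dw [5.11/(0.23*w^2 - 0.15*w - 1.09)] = (0.7665 - 2.3506*w)/(-0.23*w^2 + 0.15*w + 1.09)^2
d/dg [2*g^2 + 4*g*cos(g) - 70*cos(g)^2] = -4*g*sin(g) + 4*g + 70*sin(2*g) + 4*cos(g)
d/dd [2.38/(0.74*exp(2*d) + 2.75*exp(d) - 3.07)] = (-3.5224*exp(d) - 6.545)*exp(d)/(0.74*exp(2*d) + 2.75*exp(d) - 3.07)^2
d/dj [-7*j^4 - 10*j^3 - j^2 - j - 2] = -28*j^3 - 30*j^2 - 2*j - 1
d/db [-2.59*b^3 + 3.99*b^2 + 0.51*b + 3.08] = -7.77*b^2 + 7.98*b + 0.51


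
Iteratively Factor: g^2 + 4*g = (g)*(g + 4)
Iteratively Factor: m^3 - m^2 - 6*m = (m + 2)*(m^2 - 3*m) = m*(m + 2)*(m - 3)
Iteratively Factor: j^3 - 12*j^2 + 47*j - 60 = (j - 5)*(j^2 - 7*j + 12) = (j - 5)*(j - 3)*(j - 4)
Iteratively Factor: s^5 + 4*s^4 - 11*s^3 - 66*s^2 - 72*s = (s)*(s^4 + 4*s^3 - 11*s^2 - 66*s - 72) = s*(s + 3)*(s^3 + s^2 - 14*s - 24) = s*(s + 3)^2*(s^2 - 2*s - 8) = s*(s - 4)*(s + 3)^2*(s + 2)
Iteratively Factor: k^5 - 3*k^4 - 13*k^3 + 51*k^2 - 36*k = (k - 3)*(k^4 - 13*k^2 + 12*k) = (k - 3)*(k + 4)*(k^3 - 4*k^2 + 3*k) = (k - 3)^2*(k + 4)*(k^2 - k) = k*(k - 3)^2*(k + 4)*(k - 1)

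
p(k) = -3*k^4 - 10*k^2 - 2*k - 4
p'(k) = -12*k^3 - 20*k - 2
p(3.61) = -651.05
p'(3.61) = -638.75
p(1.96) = -90.61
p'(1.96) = -131.55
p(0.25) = -5.14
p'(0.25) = -7.19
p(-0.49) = -5.59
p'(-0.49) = 9.21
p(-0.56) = -6.31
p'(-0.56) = 11.31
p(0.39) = -6.37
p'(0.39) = -10.51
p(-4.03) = -949.65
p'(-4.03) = 864.01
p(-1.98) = -85.35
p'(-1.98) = 130.75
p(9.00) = -20515.00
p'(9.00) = -8930.00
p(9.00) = -20515.00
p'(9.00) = -8930.00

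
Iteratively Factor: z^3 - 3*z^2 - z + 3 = (z + 1)*(z^2 - 4*z + 3) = (z - 1)*(z + 1)*(z - 3)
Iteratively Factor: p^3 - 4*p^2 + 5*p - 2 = (p - 2)*(p^2 - 2*p + 1) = (p - 2)*(p - 1)*(p - 1)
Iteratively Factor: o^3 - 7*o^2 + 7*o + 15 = (o - 5)*(o^2 - 2*o - 3) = (o - 5)*(o + 1)*(o - 3)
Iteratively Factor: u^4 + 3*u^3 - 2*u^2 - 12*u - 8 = (u + 2)*(u^3 + u^2 - 4*u - 4) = (u - 2)*(u + 2)*(u^2 + 3*u + 2) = (u - 2)*(u + 2)^2*(u + 1)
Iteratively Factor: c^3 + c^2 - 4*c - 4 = (c + 2)*(c^2 - c - 2) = (c - 2)*(c + 2)*(c + 1)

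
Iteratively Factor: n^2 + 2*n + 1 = (n + 1)*(n + 1)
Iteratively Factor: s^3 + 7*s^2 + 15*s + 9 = (s + 3)*(s^2 + 4*s + 3) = (s + 3)^2*(s + 1)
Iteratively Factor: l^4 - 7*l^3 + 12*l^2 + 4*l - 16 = (l + 1)*(l^3 - 8*l^2 + 20*l - 16) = (l - 4)*(l + 1)*(l^2 - 4*l + 4) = (l - 4)*(l - 2)*(l + 1)*(l - 2)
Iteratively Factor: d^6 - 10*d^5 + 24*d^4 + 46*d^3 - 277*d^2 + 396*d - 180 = (d - 1)*(d^5 - 9*d^4 + 15*d^3 + 61*d^2 - 216*d + 180) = (d - 2)*(d - 1)*(d^4 - 7*d^3 + d^2 + 63*d - 90) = (d - 2)*(d - 1)*(d + 3)*(d^3 - 10*d^2 + 31*d - 30) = (d - 3)*(d - 2)*(d - 1)*(d + 3)*(d^2 - 7*d + 10) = (d - 5)*(d - 3)*(d - 2)*(d - 1)*(d + 3)*(d - 2)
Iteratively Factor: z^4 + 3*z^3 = (z + 3)*(z^3) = z*(z + 3)*(z^2) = z^2*(z + 3)*(z)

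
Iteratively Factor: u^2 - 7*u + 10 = (u - 2)*(u - 5)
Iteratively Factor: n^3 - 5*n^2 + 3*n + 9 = (n - 3)*(n^2 - 2*n - 3) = (n - 3)*(n + 1)*(n - 3)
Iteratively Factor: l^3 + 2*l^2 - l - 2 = (l - 1)*(l^2 + 3*l + 2) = (l - 1)*(l + 2)*(l + 1)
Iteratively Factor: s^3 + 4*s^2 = (s)*(s^2 + 4*s) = s*(s + 4)*(s)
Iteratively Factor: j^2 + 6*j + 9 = (j + 3)*(j + 3)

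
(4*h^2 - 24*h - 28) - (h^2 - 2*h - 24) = 3*h^2 - 22*h - 4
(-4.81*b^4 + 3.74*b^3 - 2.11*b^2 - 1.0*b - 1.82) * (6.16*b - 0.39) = -29.6296*b^5 + 24.9143*b^4 - 14.4562*b^3 - 5.3371*b^2 - 10.8212*b + 0.7098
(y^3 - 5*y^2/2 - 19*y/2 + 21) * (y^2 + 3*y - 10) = y^5 + y^4/2 - 27*y^3 + 35*y^2/2 + 158*y - 210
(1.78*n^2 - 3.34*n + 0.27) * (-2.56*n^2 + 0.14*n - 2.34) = -4.5568*n^4 + 8.7996*n^3 - 5.324*n^2 + 7.8534*n - 0.6318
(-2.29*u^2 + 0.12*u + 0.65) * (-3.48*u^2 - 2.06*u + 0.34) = 7.9692*u^4 + 4.2998*u^3 - 3.2878*u^2 - 1.2982*u + 0.221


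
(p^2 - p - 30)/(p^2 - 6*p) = (p + 5)/p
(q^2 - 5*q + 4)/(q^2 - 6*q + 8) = (q - 1)/(q - 2)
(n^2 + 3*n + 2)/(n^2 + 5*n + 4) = (n + 2)/(n + 4)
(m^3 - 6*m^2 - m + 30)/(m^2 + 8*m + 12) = (m^2 - 8*m + 15)/(m + 6)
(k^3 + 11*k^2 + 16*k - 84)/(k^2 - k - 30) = (-k^3 - 11*k^2 - 16*k + 84)/(-k^2 + k + 30)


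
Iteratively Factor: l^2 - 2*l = (l - 2)*(l)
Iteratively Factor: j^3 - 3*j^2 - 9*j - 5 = (j + 1)*(j^2 - 4*j - 5) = (j + 1)^2*(j - 5)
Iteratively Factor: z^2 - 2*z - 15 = (z - 5)*(z + 3)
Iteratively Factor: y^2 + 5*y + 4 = (y + 4)*(y + 1)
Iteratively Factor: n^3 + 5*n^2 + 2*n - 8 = (n - 1)*(n^2 + 6*n + 8) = (n - 1)*(n + 4)*(n + 2)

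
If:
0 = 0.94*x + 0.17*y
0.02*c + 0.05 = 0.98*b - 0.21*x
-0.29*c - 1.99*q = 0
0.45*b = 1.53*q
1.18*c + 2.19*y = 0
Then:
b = 0.05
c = -0.10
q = 0.01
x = -0.01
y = 0.05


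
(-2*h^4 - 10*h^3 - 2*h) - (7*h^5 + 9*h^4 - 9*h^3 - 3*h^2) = -7*h^5 - 11*h^4 - h^3 + 3*h^2 - 2*h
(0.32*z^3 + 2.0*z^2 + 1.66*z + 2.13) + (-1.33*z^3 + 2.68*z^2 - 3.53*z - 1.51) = -1.01*z^3 + 4.68*z^2 - 1.87*z + 0.62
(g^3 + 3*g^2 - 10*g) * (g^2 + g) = g^5 + 4*g^4 - 7*g^3 - 10*g^2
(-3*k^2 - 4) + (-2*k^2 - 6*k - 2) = -5*k^2 - 6*k - 6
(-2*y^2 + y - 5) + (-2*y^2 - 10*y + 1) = -4*y^2 - 9*y - 4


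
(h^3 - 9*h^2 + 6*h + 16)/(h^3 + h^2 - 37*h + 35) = (h^3 - 9*h^2 + 6*h + 16)/(h^3 + h^2 - 37*h + 35)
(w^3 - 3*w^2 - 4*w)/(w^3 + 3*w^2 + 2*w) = (w - 4)/(w + 2)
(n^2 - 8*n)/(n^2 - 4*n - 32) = n/(n + 4)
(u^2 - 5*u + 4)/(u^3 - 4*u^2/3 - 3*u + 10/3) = 3*(u - 4)/(3*u^2 - u - 10)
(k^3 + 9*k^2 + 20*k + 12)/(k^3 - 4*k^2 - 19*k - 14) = (k + 6)/(k - 7)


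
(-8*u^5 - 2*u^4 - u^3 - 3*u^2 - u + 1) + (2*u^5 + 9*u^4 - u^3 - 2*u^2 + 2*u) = -6*u^5 + 7*u^4 - 2*u^3 - 5*u^2 + u + 1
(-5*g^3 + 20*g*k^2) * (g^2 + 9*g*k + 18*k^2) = -5*g^5 - 45*g^4*k - 70*g^3*k^2 + 180*g^2*k^3 + 360*g*k^4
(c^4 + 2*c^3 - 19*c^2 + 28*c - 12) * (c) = c^5 + 2*c^4 - 19*c^3 + 28*c^2 - 12*c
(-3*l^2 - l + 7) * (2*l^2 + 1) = -6*l^4 - 2*l^3 + 11*l^2 - l + 7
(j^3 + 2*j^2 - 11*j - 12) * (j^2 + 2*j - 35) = j^5 + 4*j^4 - 42*j^3 - 104*j^2 + 361*j + 420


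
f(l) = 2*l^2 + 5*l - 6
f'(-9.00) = -31.00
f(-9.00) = 111.00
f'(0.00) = 5.00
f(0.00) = -6.00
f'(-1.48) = -0.92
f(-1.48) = -9.02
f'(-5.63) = -17.52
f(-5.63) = 29.24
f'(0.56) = 7.24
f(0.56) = -2.57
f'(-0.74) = 2.04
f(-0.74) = -8.60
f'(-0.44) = 3.24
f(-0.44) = -7.81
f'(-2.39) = -4.56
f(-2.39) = -6.53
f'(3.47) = 18.88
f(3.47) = 35.43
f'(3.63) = 19.52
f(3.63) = 38.50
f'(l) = 4*l + 5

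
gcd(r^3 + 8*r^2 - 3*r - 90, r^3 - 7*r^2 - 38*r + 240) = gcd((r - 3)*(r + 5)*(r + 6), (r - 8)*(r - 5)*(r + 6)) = r + 6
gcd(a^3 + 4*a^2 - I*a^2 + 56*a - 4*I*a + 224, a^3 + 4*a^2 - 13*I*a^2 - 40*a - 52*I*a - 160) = a^2 + a*(4 - 8*I) - 32*I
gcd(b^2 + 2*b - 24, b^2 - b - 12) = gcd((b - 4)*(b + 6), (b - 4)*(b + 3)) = b - 4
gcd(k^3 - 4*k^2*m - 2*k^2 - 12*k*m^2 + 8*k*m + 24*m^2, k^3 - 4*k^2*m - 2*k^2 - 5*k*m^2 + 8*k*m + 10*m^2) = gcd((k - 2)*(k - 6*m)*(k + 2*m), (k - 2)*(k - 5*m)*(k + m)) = k - 2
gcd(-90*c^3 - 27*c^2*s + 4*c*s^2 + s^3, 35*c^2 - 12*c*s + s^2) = -5*c + s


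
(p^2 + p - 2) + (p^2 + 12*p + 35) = 2*p^2 + 13*p + 33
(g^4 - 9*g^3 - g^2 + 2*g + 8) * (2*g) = 2*g^5 - 18*g^4 - 2*g^3 + 4*g^2 + 16*g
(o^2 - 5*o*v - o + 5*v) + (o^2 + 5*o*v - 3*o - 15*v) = 2*o^2 - 4*o - 10*v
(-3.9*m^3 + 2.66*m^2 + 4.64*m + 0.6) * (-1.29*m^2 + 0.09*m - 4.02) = 5.031*m^5 - 3.7824*m^4 + 9.9318*m^3 - 11.0496*m^2 - 18.5988*m - 2.412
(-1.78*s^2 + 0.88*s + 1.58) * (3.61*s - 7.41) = -6.4258*s^3 + 16.3666*s^2 - 0.817*s - 11.7078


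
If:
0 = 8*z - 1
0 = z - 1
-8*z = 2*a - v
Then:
No Solution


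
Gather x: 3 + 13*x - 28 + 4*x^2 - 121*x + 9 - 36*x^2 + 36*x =-32*x^2 - 72*x - 16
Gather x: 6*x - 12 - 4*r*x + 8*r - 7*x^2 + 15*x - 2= 8*r - 7*x^2 + x*(21 - 4*r) - 14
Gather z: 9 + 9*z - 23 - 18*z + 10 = -9*z - 4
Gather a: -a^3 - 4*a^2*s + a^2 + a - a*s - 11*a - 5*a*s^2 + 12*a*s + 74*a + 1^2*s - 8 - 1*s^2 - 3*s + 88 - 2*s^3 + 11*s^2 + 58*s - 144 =-a^3 + a^2*(1 - 4*s) + a*(-5*s^2 + 11*s + 64) - 2*s^3 + 10*s^2 + 56*s - 64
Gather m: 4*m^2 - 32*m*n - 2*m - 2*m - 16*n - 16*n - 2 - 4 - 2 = 4*m^2 + m*(-32*n - 4) - 32*n - 8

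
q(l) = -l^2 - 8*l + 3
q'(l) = -2*l - 8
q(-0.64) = 7.71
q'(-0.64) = -6.72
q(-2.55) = 16.90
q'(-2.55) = -2.90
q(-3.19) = 18.34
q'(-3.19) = -1.62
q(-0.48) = 6.61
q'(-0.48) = -7.04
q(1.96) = -16.52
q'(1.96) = -11.92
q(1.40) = -10.16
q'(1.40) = -10.80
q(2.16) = -18.95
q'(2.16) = -12.32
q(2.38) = -21.70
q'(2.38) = -12.76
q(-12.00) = -45.00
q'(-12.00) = 16.00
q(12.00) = -237.00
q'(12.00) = -32.00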